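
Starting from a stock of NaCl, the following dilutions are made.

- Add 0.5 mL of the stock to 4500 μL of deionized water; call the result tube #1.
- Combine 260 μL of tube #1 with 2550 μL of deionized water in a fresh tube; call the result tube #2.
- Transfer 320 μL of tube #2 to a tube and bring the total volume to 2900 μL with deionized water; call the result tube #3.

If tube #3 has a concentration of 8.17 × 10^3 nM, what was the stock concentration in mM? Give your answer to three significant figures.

8.00 mM

Step 1: 0.5 mL + 4500 μL = 5 mL total → factor 5/0.5 = 10
Step 2: 260 μL + 2550 μL = 2810 μL total → factor 2810/260 = 10.808
Step 3: 320 μL brought to 2900 μL → factor 2900/320 = 9.0625
Overall dilution factor = 10 × 10.808 × 9.0625 = 979.45
Stock = 8.17 × 10^3 nM × 979.45 = 8.002 × 10^6 nM = 8.00 mM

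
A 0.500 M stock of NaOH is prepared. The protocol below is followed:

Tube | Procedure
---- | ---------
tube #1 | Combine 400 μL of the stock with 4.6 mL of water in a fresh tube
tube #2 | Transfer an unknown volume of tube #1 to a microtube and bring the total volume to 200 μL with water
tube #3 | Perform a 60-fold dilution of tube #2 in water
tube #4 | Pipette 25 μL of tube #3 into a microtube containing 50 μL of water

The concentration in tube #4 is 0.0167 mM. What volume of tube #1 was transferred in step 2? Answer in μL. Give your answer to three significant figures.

Step 1: 400 μL + 4.6 mL = 5000 μL total → factor 5000/400 = 12.5
Step 2: v brought to 200 μL → factor = 200 μL/v
Step 3: 60-fold → factor 60
Step 4: 25 μL + 50 μL = 75 μL total → factor 75/25 = 3
Product of known-step factors = 2250
Overall factor = 0.500 M / (0.0167 mM) = 29940
Step-2 factor = 29940 / 2250 = 13.307
v = 200 μL / 13.307 = 15.0 μL

15.0 μL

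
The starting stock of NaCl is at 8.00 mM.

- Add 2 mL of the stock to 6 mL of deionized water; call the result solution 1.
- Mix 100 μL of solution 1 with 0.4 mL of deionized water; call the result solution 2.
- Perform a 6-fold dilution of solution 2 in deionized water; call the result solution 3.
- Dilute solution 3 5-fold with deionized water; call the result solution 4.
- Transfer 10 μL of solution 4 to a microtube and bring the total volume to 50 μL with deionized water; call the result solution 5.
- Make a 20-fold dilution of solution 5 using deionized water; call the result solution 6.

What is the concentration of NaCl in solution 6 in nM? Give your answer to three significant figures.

133 nM

Step 1: 2 mL + 6 mL = 8 mL total → factor 8/2 = 4
Step 2: 100 μL + 0.4 mL = 500 μL total → factor 500/100 = 5
Step 3: 6-fold → factor 6
Step 4: 5-fold → factor 5
Step 5: 10 μL brought to 50 μL → factor 50/10 = 5
Step 6: 20-fold → factor 20
Overall dilution factor = 4 × 5 × 6 × 5 × 5 × 20 = 60000
Final = 8.00 mM / 60000 = 0.0001333 mM = 133 nM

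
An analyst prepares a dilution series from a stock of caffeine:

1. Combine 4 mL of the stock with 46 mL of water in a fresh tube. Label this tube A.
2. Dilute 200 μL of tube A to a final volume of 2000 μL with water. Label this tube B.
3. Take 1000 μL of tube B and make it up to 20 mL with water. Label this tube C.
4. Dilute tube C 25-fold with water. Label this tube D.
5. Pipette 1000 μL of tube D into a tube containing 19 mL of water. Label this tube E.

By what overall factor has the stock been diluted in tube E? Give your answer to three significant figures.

1.25 × 10^6

Step 1: 4 mL + 46 mL = 50 mL total → factor 50/4 = 12.5
Step 2: 200 μL brought to 2000 μL → factor 2000/200 = 10
Step 3: 1000 μL brought to 20 mL → factor 20000/1000 = 20
Step 4: 25-fold → factor 25
Step 5: 1000 μL + 19 mL = 20000 μL total → factor 20000/1000 = 20
Overall dilution factor = 12.5 × 10 × 20 × 25 × 20 = 1.25 × 10^6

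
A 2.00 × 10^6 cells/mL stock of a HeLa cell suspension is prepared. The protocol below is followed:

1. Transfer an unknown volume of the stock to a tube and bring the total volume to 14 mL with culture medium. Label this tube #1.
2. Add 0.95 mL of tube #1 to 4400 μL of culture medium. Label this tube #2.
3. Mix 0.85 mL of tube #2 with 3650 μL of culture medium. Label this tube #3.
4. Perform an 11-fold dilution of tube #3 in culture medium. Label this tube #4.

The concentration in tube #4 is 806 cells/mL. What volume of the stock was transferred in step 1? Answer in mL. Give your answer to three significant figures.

1.85 mL

Step 1: v brought to 14 mL → factor = 14 mL/v
Step 2: 0.95 mL + 4400 μL = 5.35 mL total → factor 5.35/0.95 = 5.6316
Step 3: 0.85 mL + 3650 μL = 4.5 mL total → factor 4.5/0.85 = 5.2941
Step 4: 11-fold → factor 11
Product of known-step factors = 327.96
Overall factor = 2.00 × 10^6 cells/mL / (806 cells/mL) = 2481.4
Step-1 factor = 2481.4 / 327.96 = 7.5662
v = 14 mL / 7.5662 = 1.85 mL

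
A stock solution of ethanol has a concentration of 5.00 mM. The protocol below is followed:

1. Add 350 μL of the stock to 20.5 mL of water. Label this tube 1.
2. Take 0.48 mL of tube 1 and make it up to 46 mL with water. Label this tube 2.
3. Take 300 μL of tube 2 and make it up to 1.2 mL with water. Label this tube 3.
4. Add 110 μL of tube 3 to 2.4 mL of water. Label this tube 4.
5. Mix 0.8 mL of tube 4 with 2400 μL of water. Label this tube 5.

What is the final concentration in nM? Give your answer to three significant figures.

Step 1: 350 μL + 20.5 mL = 20850 μL total → factor 20850/350 = 59.571
Step 2: 0.48 mL brought to 46 mL → factor 46/0.48 = 95.833
Step 3: 300 μL brought to 1.2 mL → factor 1200/300 = 4
Step 4: 110 μL + 2.4 mL = 2510 μL total → factor 2510/110 = 22.818
Step 5: 0.8 mL + 2400 μL = 3.2 mL total → factor 3.2/0.8 = 4
Overall dilution factor = 59.571 × 95.833 × 4 × 22.818 × 4 = 2.0843 × 10^6
Final = 5.00 mM / 2.0843 × 10^6 = 2.399 × 10^-6 mM = 2.40 nM

2.40 nM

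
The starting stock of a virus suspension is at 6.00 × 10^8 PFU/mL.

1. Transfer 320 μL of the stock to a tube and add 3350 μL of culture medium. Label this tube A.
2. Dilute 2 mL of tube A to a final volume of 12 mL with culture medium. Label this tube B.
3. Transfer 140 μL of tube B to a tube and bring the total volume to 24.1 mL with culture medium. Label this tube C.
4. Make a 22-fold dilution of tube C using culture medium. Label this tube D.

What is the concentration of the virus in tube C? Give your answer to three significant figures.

5.07 × 10^4 PFU/mL

Step 1: 320 μL + 3350 μL = 3670 μL total → factor 3670/320 = 11.469
Step 2: 2 mL brought to 12 mL → factor 12/2 = 6
Step 3: 140 μL brought to 24.1 mL → factor 24100/140 = 172.14
Dilution factor through tube C = 11.469 × 6 × 172.14 = 11846
[tube C] = 6.00 × 10^8 PFU/mL / 11846 = 5.07 × 10^4 PFU/mL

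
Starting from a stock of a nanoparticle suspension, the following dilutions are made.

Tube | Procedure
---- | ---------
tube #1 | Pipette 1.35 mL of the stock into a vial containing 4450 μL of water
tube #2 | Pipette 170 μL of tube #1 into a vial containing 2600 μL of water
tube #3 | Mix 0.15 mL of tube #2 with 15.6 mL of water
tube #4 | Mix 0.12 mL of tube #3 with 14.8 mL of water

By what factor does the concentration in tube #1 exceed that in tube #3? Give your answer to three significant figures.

Step 1: 1.35 mL + 4450 μL = 5.8 mL total → factor 5.8/1.35 = 4.2963
Step 2: 170 μL + 2600 μL = 2770 μL total → factor 2770/170 = 16.294
Step 3: 0.15 mL + 15.6 mL = 15.75 mL total → factor 15.75/0.15 = 105
Dilution factor to tube #1 = 4.2963; to tube #3 = 7350.5
[tube #1]/[tube #3] = (factor to tube #3)/(factor to tube #1) = 7350.5/4.2963 = 1.71 × 10^3

1.71 × 10^3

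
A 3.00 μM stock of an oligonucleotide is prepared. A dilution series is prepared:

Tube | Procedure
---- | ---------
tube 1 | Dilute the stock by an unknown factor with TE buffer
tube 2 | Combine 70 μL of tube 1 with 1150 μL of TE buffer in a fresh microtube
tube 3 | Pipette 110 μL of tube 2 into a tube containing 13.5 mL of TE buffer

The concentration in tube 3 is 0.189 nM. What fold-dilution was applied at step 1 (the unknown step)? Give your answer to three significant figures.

Step 1: unknown factor x
Step 2: 70 μL + 1150 μL = 1220 μL total → factor 1220/70 = 17.429
Step 3: 110 μL + 13.5 mL = 13610 μL total → factor 13610/110 = 123.73
Product of known-step factors = 2156.4
Overall factor = 3.00 μM / (0.189 nM) = 15873
x = 15873 / 2156.4 = 7.36

7.36-fold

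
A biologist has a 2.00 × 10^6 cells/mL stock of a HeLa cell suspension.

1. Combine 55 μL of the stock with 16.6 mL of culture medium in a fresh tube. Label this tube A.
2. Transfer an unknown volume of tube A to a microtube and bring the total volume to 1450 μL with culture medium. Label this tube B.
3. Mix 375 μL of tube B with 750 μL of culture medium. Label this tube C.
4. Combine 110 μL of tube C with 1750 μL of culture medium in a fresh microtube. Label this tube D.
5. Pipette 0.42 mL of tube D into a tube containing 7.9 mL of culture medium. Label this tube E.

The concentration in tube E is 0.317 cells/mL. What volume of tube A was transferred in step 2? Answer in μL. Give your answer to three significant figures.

Step 1: 55 μL + 16.6 mL = 16655 μL total → factor 16655/55 = 302.82
Step 2: v brought to 1450 μL → factor = 1450 μL/v
Step 3: 375 μL + 750 μL = 1125 μL total → factor 1125/375 = 3
Step 4: 110 μL + 1750 μL = 1860 μL total → factor 1860/110 = 16.909
Step 5: 0.42 mL + 7.9 mL = 8.32 mL total → factor 8.32/0.42 = 19.81
Product of known-step factors = 3.043 × 10^5
Overall factor = 2.00 × 10^6 cells/mL / (0.317 cells/mL) = 6.3091 × 10^6
Step-2 factor = 6.3091 × 10^6 / 3.043 × 10^5 = 20.734
v = 1450 μL / 20.734 = 69.9 μL

69.9 μL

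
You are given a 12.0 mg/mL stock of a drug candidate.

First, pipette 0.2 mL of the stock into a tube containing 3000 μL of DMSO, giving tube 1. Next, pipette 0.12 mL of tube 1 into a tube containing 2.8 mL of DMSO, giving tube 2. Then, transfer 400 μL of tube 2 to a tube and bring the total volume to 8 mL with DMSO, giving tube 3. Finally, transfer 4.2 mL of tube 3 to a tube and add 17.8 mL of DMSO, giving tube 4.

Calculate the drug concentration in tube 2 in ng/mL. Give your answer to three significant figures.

Step 1: 0.2 mL + 3000 μL = 3.2 mL total → factor 3.2/0.2 = 16
Step 2: 0.12 mL + 2.8 mL = 2.92 mL total → factor 2.92/0.12 = 24.333
Dilution factor through tube 2 = 16 × 24.333 = 389.33
[tube 2] = 12.0 mg/mL / 389.33 = 0.03082 mg/mL = 3.08 × 10^4 ng/mL

3.08 × 10^4 ng/mL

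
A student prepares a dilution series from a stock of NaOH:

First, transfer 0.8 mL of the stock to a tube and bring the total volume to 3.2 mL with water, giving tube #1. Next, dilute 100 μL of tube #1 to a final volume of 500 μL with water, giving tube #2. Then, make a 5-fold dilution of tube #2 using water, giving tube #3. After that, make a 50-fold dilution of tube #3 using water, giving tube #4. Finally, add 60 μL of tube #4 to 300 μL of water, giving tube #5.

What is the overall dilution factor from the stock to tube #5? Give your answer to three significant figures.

Step 1: 0.8 mL brought to 3.2 mL → factor 3.2/0.8 = 4
Step 2: 100 μL brought to 500 μL → factor 500/100 = 5
Step 3: 5-fold → factor 5
Step 4: 50-fold → factor 50
Step 5: 60 μL + 300 μL = 360 μL total → factor 360/60 = 6
Overall dilution factor = 4 × 5 × 5 × 50 × 6 = 30000

3.00 × 10^4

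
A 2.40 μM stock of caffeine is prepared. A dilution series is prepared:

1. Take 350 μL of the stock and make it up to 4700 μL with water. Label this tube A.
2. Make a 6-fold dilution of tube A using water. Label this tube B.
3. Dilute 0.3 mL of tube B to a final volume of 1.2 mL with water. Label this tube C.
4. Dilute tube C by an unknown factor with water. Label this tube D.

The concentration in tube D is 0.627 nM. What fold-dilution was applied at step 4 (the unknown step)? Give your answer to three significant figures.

11.9-fold

Step 1: 350 μL brought to 4700 μL → factor 4700/350 = 13.429
Step 2: 6-fold → factor 6
Step 3: 0.3 mL brought to 1.2 mL → factor 1.2/0.3 = 4
Step 4: unknown factor x
Product of known-step factors = 322.29
Overall factor = 2.40 μM / (0.627 nM) = 3827.8
x = 3827.8 / 322.29 = 11.9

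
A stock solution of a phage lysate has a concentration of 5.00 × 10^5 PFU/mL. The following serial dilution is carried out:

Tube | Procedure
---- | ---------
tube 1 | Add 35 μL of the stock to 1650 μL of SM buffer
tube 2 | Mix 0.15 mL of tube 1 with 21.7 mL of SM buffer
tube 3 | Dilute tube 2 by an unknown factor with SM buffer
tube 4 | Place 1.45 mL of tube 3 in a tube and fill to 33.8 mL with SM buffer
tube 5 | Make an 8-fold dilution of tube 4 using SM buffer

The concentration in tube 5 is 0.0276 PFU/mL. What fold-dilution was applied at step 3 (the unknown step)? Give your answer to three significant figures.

Step 1: 35 μL + 1650 μL = 1685 μL total → factor 1685/35 = 48.143
Step 2: 0.15 mL + 21.7 mL = 21.85 mL total → factor 21.85/0.15 = 145.67
Step 3: unknown factor x
Step 4: 1.45 mL brought to 33.8 mL → factor 33.8/1.45 = 23.31
Step 5: 8-fold → factor 8
Product of known-step factors = 1.3078 × 10^6
Overall factor = 5.00 × 10^5 PFU/mL / (0.0276 PFU/mL) = 1.8116 × 10^7
x = 1.8116 × 10^7 / 1.3078 × 10^6 = 13.9

13.9-fold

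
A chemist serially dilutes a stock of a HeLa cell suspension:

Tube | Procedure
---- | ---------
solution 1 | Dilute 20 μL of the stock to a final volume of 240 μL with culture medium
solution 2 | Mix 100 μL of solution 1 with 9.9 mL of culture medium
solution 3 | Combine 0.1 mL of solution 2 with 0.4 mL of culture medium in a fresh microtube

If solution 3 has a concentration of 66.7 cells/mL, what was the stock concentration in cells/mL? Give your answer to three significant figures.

4.00 × 10^5 cells/mL

Step 1: 20 μL brought to 240 μL → factor 240/20 = 12
Step 2: 100 μL + 9.9 mL = 10000 μL total → factor 10000/100 = 100
Step 3: 0.1 mL + 0.4 mL = 0.5 mL total → factor 0.5/0.1 = 5
Overall dilution factor = 12 × 100 × 5 = 6000
Stock = 66.7 cells/mL × 6000 = 4.00 × 10^5 cells/mL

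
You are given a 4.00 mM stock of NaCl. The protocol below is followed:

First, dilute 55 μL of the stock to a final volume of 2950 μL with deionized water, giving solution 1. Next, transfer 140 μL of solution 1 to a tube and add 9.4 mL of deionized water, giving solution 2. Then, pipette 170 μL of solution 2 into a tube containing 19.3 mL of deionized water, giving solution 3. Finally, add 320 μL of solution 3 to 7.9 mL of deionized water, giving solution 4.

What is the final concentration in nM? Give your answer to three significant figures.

0.372 nM

Step 1: 55 μL brought to 2950 μL → factor 2950/55 = 53.636
Step 2: 140 μL + 9.4 mL = 9540 μL total → factor 9540/140 = 68.143
Step 3: 170 μL + 19.3 mL = 19470 μL total → factor 19470/170 = 114.53
Step 4: 320 μL + 7.9 mL = 8220 μL total → factor 8220/320 = 25.688
Overall dilution factor = 53.636 × 68.143 × 114.53 × 25.688 = 1.0753 × 10^7
Final = 4.00 mM / 1.0753 × 10^7 = 3.720 × 10^-7 mM = 0.372 nM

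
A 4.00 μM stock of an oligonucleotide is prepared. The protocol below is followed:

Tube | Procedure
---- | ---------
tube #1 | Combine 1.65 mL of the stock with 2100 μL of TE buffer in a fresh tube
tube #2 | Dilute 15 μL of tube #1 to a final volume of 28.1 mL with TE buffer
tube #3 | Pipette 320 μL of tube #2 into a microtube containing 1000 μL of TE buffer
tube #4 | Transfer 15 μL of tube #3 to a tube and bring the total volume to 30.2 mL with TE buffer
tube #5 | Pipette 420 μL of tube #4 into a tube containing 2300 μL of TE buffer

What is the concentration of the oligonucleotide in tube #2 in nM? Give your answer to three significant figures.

0.940 nM

Step 1: 1.65 mL + 2100 μL = 3.75 mL total → factor 3.75/1.65 = 2.2727
Step 2: 15 μL brought to 28.1 mL → factor 28100/15 = 1873.3
Dilution factor through tube #2 = 2.2727 × 1873.3 = 4257.6
[tube #2] = 4.00 μM / 4257.6 = 0.0009395 μM = 0.940 nM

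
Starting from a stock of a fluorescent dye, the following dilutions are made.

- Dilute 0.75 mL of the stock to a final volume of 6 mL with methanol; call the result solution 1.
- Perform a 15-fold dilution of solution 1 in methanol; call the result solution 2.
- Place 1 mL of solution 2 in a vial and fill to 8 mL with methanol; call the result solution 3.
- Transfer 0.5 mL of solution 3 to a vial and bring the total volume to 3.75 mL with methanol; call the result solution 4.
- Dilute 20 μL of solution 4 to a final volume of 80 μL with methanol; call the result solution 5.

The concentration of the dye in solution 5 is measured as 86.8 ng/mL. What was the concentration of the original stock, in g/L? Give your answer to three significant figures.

Step 1: 0.75 mL brought to 6 mL → factor 6/0.75 = 8
Step 2: 15-fold → factor 15
Step 3: 1 mL brought to 8 mL → factor 8/1 = 8
Step 4: 0.5 mL brought to 3.75 mL → factor 3.75/0.5 = 7.5
Step 5: 20 μL brought to 80 μL → factor 80/20 = 4
Overall dilution factor = 8 × 15 × 8 × 7.5 × 4 = 28800
Stock = 86.8 ng/mL × 28800 = 2.500 × 10^6 ng/mL = 2.50 g/L

2.50 g/L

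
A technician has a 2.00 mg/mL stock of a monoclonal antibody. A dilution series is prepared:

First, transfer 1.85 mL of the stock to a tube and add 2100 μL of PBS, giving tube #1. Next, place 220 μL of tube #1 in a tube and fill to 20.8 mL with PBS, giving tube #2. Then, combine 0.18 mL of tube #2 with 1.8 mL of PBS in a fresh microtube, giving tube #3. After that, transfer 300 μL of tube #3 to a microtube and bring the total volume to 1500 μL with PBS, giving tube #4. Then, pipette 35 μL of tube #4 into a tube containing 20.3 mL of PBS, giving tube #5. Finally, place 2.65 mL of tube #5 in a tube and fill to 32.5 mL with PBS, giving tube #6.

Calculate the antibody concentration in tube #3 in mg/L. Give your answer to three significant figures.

0.901 mg/L

Step 1: 1.85 mL + 2100 μL = 3.95 mL total → factor 3.95/1.85 = 2.1351
Step 2: 220 μL brought to 20.8 mL → factor 20800/220 = 94.545
Step 3: 0.18 mL + 1.8 mL = 1.98 mL total → factor 1.98/0.18 = 11
Dilution factor through tube #3 = 2.1351 × 94.545 × 11 = 2220.5
[tube #3] = 2.00 mg/mL / 2220.5 = 0.0009007 mg/mL = 0.901 mg/L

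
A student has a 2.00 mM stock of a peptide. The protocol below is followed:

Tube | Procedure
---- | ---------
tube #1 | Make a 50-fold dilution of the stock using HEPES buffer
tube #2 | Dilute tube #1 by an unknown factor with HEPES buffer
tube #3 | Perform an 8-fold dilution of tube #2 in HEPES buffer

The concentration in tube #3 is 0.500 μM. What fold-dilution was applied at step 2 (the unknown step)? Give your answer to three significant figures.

10.0-fold

Step 1: 50-fold → factor 50
Step 2: unknown factor x
Step 3: 8-fold → factor 8
Product of known-step factors = 400
Overall factor = 2.00 mM / (0.500 μM) = 4000
x = 4000 / 400 = 10.0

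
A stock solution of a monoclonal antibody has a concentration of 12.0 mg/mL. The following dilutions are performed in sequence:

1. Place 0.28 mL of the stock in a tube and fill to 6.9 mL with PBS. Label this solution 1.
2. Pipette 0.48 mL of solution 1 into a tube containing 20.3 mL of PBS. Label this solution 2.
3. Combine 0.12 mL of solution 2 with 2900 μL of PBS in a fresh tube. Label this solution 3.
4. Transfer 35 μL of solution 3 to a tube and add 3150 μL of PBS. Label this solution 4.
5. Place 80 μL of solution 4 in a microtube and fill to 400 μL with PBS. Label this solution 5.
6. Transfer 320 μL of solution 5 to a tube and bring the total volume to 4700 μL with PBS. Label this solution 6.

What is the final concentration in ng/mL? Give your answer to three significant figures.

Step 1: 0.28 mL brought to 6.9 mL → factor 6.9/0.28 = 24.643
Step 2: 0.48 mL + 20.3 mL = 20.78 mL total → factor 20.78/0.48 = 43.292
Step 3: 0.12 mL + 2900 μL = 3.02 mL total → factor 3.02/0.12 = 25.167
Step 4: 35 μL + 3150 μL = 3185 μL total → factor 3185/35 = 91
Step 5: 80 μL brought to 400 μL → factor 400/80 = 5
Step 6: 320 μL brought to 4700 μL → factor 4700/320 = 14.688
Overall dilution factor = 24.643 × 43.292 × 25.167 × 91 × 5 × 14.688 = 1.7942 × 10^8
Final = 12.0 mg/mL / 1.7942 × 10^8 = 6.688 × 10^-8 mg/mL = 0.0669 ng/mL

0.0669 ng/mL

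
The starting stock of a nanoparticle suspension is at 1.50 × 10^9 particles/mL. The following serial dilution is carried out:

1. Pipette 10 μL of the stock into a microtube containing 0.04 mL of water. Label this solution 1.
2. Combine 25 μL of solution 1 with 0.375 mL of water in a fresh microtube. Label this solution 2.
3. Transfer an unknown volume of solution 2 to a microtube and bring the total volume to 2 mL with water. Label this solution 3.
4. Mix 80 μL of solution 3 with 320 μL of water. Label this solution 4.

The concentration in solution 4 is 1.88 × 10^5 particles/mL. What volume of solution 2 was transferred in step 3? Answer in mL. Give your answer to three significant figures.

Step 1: 10 μL + 0.04 mL = 50 μL total → factor 50/10 = 5
Step 2: 25 μL + 0.375 mL = 400 μL total → factor 400/25 = 16
Step 3: v brought to 2 mL → factor = 2 mL/v
Step 4: 80 μL + 320 μL = 400 μL total → factor 400/80 = 5
Product of known-step factors = 400
Overall factor = 1.50 × 10^9 particles/mL / (1.88 × 10^5 particles/mL) = 7978.7
Step-3 factor = 7978.7 / 400 = 19.947
v = 2 mL / 19.947 = 0.100 mL

0.100 mL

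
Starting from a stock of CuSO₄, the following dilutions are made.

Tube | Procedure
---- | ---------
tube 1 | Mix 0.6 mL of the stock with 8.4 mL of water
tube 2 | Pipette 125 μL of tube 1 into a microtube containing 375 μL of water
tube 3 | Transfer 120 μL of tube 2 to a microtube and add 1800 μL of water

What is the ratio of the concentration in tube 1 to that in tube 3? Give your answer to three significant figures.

64.0

Step 1: 0.6 mL + 8.4 mL = 9 mL total → factor 9/0.6 = 15
Step 2: 125 μL + 375 μL = 500 μL total → factor 500/125 = 4
Step 3: 120 μL + 1800 μL = 1920 μL total → factor 1920/120 = 16
Dilution factor to tube 1 = 15; to tube 3 = 960
[tube 1]/[tube 3] = (factor to tube 3)/(factor to tube 1) = 960/15 = 64.0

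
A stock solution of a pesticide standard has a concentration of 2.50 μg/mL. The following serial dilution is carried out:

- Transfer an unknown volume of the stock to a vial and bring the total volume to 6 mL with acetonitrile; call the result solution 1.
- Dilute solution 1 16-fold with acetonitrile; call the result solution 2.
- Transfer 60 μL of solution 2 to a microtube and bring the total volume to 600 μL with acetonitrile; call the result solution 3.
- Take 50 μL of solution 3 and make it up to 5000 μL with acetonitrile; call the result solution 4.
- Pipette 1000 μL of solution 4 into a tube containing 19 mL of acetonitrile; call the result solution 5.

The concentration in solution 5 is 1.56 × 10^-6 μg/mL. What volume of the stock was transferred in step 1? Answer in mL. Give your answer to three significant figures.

1.20 mL

Step 1: v brought to 6 mL → factor = 6 mL/v
Step 2: 16-fold → factor 16
Step 3: 60 μL brought to 600 μL → factor 600/60 = 10
Step 4: 50 μL brought to 5000 μL → factor 5000/50 = 100
Step 5: 1000 μL + 19 mL = 20000 μL total → factor 20000/1000 = 20
Product of known-step factors = 3.2 × 10^5
Overall factor = 2.50 μg/mL / (1.56 × 10^-6 μg/mL) = 1.6026 × 10^6
Step-1 factor = 1.6026 × 10^6 / 3.2 × 10^5 = 5.008
v = 6 mL / 5.008 = 1.20 mL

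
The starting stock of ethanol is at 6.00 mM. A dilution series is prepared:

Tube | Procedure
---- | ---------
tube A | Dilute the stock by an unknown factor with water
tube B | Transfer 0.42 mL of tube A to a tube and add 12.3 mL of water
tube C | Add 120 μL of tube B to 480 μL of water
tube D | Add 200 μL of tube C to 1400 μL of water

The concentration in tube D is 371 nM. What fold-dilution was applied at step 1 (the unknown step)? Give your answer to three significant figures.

13.3-fold

Step 1: unknown factor x
Step 2: 0.42 mL + 12.3 mL = 12.72 mL total → factor 12.72/0.42 = 30.286
Step 3: 120 μL + 480 μL = 600 μL total → factor 600/120 = 5
Step 4: 200 μL + 1400 μL = 1600 μL total → factor 1600/200 = 8
Product of known-step factors = 1211.4
Overall factor = 6.00 mM / (371 nM) = 16173
x = 16173 / 1211.4 = 13.3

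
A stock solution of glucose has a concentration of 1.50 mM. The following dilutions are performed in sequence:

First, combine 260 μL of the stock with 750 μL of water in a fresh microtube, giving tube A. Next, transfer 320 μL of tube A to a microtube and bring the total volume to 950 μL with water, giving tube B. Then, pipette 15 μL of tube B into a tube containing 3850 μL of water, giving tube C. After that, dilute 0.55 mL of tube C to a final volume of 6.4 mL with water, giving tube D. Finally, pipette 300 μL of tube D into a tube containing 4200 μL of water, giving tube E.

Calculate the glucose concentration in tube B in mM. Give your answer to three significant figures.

Step 1: 260 μL + 750 μL = 1010 μL total → factor 1010/260 = 3.8846
Step 2: 320 μL brought to 950 μL → factor 950/320 = 2.9688
Dilution factor through tube B = 3.8846 × 2.9688 = 11.532
[tube B] = 1.50 mM / 11.532 = 0.130 mM

0.130 mM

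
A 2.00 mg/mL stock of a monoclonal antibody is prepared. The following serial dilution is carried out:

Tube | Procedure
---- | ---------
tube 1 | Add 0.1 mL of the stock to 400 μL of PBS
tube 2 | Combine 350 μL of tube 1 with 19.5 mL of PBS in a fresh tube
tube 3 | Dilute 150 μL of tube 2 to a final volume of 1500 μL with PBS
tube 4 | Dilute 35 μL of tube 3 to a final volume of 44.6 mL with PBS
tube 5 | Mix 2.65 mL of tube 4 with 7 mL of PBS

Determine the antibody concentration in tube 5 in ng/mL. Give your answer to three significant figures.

Step 1: 0.1 mL + 400 μL = 0.5 mL total → factor 0.5/0.1 = 5
Step 2: 350 μL + 19.5 mL = 19850 μL total → factor 19850/350 = 56.714
Step 3: 150 μL brought to 1500 μL → factor 1500/150 = 10
Step 4: 35 μL brought to 44.6 mL → factor 44600/35 = 1274.3
Step 5: 2.65 mL + 7 mL = 9.65 mL total → factor 9.65/2.65 = 3.6415
Overall dilution factor = 5 × 56.714 × 10 × 1274.3 × 3.6415 = 1.3159 × 10^7
Final = 2.00 mg/mL / 1.3159 × 10^7 = 1.520 × 10^-7 mg/mL = 0.152 ng/mL

0.152 ng/mL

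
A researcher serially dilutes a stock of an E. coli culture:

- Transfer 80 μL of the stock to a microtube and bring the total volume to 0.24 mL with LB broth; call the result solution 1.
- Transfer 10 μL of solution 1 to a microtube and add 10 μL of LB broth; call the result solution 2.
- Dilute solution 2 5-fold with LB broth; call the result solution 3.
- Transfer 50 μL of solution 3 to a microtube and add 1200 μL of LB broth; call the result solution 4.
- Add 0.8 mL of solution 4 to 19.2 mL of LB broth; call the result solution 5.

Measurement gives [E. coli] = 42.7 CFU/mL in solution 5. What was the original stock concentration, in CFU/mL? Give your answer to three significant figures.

8.01 × 10^5 CFU/mL

Step 1: 80 μL brought to 0.24 mL → factor 240/80 = 3
Step 2: 10 μL + 10 μL = 20 μL total → factor 20/10 = 2
Step 3: 5-fold → factor 5
Step 4: 50 μL + 1200 μL = 1250 μL total → factor 1250/50 = 25
Step 5: 0.8 mL + 19.2 mL = 20 mL total → factor 20/0.8 = 25
Overall dilution factor = 3 × 2 × 5 × 25 × 25 = 18750
Stock = 42.7 CFU/mL × 18750 = 8.01 × 10^5 CFU/mL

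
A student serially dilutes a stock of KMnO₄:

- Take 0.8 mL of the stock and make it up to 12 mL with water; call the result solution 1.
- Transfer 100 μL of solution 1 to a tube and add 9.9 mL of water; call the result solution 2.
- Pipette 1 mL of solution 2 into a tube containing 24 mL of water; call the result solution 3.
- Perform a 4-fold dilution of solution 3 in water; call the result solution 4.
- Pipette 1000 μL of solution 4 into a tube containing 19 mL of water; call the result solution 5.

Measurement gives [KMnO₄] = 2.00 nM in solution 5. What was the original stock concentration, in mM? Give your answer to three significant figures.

Step 1: 0.8 mL brought to 12 mL → factor 12/0.8 = 15
Step 2: 100 μL + 9.9 mL = 10000 μL total → factor 10000/100 = 100
Step 3: 1 mL + 24 mL = 25 mL total → factor 25/1 = 25
Step 4: 4-fold → factor 4
Step 5: 1000 μL + 19 mL = 20000 μL total → factor 20000/1000 = 20
Overall dilution factor = 15 × 100 × 25 × 4 × 20 = 3 × 10^6
Stock = 2.00 nM × 3 × 10^6 = 6.000 × 10^6 nM = 6.00 mM

6.00 mM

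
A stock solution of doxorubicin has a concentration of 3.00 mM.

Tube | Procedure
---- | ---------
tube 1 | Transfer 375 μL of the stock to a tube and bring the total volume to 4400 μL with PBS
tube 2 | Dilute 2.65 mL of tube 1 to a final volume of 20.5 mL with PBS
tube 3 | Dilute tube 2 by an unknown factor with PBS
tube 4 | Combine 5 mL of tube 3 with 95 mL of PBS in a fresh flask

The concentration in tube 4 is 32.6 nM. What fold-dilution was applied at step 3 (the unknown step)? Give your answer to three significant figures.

Step 1: 375 μL brought to 4400 μL → factor 4400/375 = 11.733
Step 2: 2.65 mL brought to 20.5 mL → factor 20.5/2.65 = 7.7358
Step 3: unknown factor x
Step 4: 5 mL + 95 mL = 100 mL total → factor 100/5 = 20
Product of known-step factors = 1815.3
Overall factor = 3.00 mM / (32.6 nM) = 92025
x = 92025 / 1815.3 = 50.7

50.7-fold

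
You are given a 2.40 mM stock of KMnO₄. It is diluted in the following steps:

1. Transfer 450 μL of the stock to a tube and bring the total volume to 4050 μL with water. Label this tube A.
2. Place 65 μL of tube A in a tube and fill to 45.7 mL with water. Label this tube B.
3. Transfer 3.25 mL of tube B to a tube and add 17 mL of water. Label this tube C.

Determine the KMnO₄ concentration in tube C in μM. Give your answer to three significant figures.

0.0609 μM

Step 1: 450 μL brought to 4050 μL → factor 4050/450 = 9
Step 2: 65 μL brought to 45.7 mL → factor 45700/65 = 703.08
Step 3: 3.25 mL + 17 mL = 20.25 mL total → factor 20.25/3.25 = 6.2308
Overall dilution factor = 9 × 703.08 × 6.2308 = 39426
Final = 2.40 mM / 39426 = 6.087 × 10^-5 mM = 0.0609 μM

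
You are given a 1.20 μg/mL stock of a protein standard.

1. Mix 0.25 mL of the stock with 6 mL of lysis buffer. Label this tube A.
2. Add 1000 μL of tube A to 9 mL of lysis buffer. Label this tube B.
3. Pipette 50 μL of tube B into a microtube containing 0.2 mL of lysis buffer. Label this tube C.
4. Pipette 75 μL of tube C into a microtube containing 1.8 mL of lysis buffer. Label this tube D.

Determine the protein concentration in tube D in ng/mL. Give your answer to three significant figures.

0.0384 ng/mL

Step 1: 0.25 mL + 6 mL = 6.25 mL total → factor 6.25/0.25 = 25
Step 2: 1000 μL + 9 mL = 10000 μL total → factor 10000/1000 = 10
Step 3: 50 μL + 0.2 mL = 250 μL total → factor 250/50 = 5
Step 4: 75 μL + 1.8 mL = 1875 μL total → factor 1875/75 = 25
Overall dilution factor = 25 × 10 × 5 × 25 = 31250
Final = 1.20 μg/mL / 31250 = 3.840 × 10^-5 μg/mL = 0.0384 ng/mL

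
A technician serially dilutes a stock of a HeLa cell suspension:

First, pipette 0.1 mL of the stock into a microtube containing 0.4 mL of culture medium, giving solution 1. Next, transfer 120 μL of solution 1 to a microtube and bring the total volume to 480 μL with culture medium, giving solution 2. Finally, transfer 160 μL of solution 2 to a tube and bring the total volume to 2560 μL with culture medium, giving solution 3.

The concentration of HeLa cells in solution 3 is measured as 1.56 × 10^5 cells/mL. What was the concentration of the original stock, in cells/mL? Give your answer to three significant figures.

4.99 × 10^7 cells/mL

Step 1: 0.1 mL + 0.4 mL = 0.5 mL total → factor 0.5/0.1 = 5
Step 2: 120 μL brought to 480 μL → factor 480/120 = 4
Step 3: 160 μL brought to 2560 μL → factor 2560/160 = 16
Overall dilution factor = 5 × 4 × 16 = 320
Stock = 1.56 × 10^5 cells/mL × 320 = 4.99 × 10^7 cells/mL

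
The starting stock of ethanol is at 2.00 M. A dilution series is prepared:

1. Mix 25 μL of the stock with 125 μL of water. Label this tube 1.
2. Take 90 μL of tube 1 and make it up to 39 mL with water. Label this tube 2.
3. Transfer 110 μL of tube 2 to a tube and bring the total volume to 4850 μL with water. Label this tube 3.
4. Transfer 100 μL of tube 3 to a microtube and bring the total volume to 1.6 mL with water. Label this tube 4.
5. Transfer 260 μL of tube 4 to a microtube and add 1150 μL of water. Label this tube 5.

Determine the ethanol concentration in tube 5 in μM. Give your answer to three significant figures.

Step 1: 25 μL + 125 μL = 150 μL total → factor 150/25 = 6
Step 2: 90 μL brought to 39 mL → factor 39000/90 = 433.33
Step 3: 110 μL brought to 4850 μL → factor 4850/110 = 44.091
Step 4: 100 μL brought to 1.6 mL → factor 1600/100 = 16
Step 5: 260 μL + 1150 μL = 1410 μL total → factor 1410/260 = 5.4231
Overall dilution factor = 6 × 433.33 × 44.091 × 16 × 5.4231 = 9.9469 × 10^6
Final = 2.00 M / 9.9469 × 10^6 = 2.011 × 10^-7 M = 0.201 μM

0.201 μM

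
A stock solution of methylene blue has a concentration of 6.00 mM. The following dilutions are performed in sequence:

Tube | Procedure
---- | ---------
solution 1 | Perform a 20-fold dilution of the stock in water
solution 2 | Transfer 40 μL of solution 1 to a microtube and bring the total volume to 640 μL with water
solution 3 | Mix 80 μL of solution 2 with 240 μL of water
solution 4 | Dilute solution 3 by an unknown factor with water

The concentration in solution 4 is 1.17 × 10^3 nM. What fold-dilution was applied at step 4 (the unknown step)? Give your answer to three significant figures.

Step 1: 20-fold → factor 20
Step 2: 40 μL brought to 640 μL → factor 640/40 = 16
Step 3: 80 μL + 240 μL = 320 μL total → factor 320/80 = 4
Step 4: unknown factor x
Product of known-step factors = 1280
Overall factor = 6.00 mM / (1.17 × 10^3 nM) = 5128.2
x = 5128.2 / 1280 = 4.01

4.01-fold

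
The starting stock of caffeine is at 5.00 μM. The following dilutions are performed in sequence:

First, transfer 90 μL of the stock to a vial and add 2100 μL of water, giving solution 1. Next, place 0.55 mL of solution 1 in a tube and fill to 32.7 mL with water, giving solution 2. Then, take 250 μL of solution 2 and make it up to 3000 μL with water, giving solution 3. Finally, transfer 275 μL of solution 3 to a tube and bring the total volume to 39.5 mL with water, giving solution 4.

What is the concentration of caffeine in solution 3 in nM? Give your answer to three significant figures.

0.288 nM

Step 1: 90 μL + 2100 μL = 2190 μL total → factor 2190/90 = 24.333
Step 2: 0.55 mL brought to 32.7 mL → factor 32.7/0.55 = 59.455
Step 3: 250 μL brought to 3000 μL → factor 3000/250 = 12
Dilution factor through solution 3 = 24.333 × 59.455 × 12 = 17361
[solution 3] = 5.00 μM / 17361 = 0.0002880 μM = 0.288 nM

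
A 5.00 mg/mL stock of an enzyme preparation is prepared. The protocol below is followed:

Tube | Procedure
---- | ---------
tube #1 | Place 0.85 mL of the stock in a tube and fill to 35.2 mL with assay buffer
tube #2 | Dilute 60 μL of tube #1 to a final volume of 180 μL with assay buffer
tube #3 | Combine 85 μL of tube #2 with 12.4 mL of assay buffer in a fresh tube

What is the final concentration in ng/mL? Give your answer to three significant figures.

Step 1: 0.85 mL brought to 35.2 mL → factor 35.2/0.85 = 41.412
Step 2: 60 μL brought to 180 μL → factor 180/60 = 3
Step 3: 85 μL + 12.4 mL = 12485 μL total → factor 12485/85 = 146.88
Overall dilution factor = 41.412 × 3 × 146.88 = 18248
Final = 5.00 mg/mL / 18248 = 0.0002740 mg/mL = 274 ng/mL

274 ng/mL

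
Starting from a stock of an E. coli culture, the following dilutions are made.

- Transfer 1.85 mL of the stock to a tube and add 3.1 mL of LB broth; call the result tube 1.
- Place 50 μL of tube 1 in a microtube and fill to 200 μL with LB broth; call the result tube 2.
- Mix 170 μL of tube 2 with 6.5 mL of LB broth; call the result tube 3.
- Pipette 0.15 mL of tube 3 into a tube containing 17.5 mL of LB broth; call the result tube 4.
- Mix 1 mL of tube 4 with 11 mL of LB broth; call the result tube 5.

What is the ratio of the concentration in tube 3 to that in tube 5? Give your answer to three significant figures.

1.41 × 10^3

Step 1: 1.85 mL + 3.1 mL = 4.95 mL total → factor 4.95/1.85 = 2.6757
Step 2: 50 μL brought to 200 μL → factor 200/50 = 4
Step 3: 170 μL + 6.5 mL = 6670 μL total → factor 6670/170 = 39.235
Step 4: 0.15 mL + 17.5 mL = 17.65 mL total → factor 17.65/0.15 = 117.67
Step 5: 1 mL + 11 mL = 12 mL total → factor 12/1 = 12
Dilution factor to tube 3 = 419.92; to tube 5 = 5.9293 × 10^5
[tube 3]/[tube 5] = (factor to tube 5)/(factor to tube 3) = 5.9293 × 10^5/419.92 = 1.41 × 10^3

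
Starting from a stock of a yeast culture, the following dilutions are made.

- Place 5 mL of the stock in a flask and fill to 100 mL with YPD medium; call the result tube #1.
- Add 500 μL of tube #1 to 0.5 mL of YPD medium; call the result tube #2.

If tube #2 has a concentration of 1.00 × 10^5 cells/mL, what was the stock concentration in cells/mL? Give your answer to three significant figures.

4.00 × 10^6 cells/mL

Step 1: 5 mL brought to 100 mL → factor 100/5 = 20
Step 2: 500 μL + 0.5 mL = 1000 μL total → factor 1000/500 = 2
Overall dilution factor = 20 × 2 = 40
Stock = 1.00 × 10^5 cells/mL × 40 = 4.00 × 10^6 cells/mL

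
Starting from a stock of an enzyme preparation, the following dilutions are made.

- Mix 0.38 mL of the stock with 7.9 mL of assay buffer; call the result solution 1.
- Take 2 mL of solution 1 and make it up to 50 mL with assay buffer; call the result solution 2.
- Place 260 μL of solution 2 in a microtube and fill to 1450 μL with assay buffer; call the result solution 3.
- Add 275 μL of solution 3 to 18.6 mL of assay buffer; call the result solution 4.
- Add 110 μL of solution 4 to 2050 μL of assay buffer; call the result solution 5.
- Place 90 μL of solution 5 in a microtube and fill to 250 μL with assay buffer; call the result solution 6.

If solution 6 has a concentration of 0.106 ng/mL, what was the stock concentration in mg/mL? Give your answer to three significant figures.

1.21 mg/mL

Step 1: 0.38 mL + 7.9 mL = 8.28 mL total → factor 8.28/0.38 = 21.789
Step 2: 2 mL brought to 50 mL → factor 50/2 = 25
Step 3: 260 μL brought to 1450 μL → factor 1450/260 = 5.5769
Step 4: 275 μL + 18.6 mL = 18875 μL total → factor 18875/275 = 68.636
Step 5: 110 μL + 2050 μL = 2160 μL total → factor 2160/110 = 19.636
Step 6: 90 μL brought to 250 μL → factor 250/90 = 2.7778
Overall dilution factor = 21.789 × 25 × 5.5769 × 68.636 × 19.636 × 2.7778 = 1.1374 × 10^7
Stock = 0.106 ng/mL × 1.1374 × 10^7 = 1.206 × 10^6 ng/mL = 1.21 mg/mL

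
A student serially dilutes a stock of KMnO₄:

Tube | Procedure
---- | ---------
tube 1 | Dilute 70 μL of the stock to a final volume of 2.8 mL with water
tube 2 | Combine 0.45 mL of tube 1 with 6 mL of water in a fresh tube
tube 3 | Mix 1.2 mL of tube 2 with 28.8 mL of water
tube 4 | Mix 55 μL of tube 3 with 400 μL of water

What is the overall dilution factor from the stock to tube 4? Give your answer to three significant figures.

1.19 × 10^5

Step 1: 70 μL brought to 2.8 mL → factor 2800/70 = 40
Step 2: 0.45 mL + 6 mL = 6.45 mL total → factor 6.45/0.45 = 14.333
Step 3: 1.2 mL + 28.8 mL = 30 mL total → factor 30/1.2 = 25
Step 4: 55 μL + 400 μL = 455 μL total → factor 455/55 = 8.2727
Overall dilution factor = 40 × 14.333 × 25 × 8.2727 = 1.1858 × 10^5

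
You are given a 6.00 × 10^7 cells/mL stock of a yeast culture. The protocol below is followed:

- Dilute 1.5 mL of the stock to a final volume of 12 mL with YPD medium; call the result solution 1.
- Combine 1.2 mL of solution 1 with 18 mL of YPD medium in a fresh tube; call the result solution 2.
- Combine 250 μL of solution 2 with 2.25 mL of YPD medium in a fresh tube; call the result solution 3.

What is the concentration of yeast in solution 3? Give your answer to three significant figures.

Step 1: 1.5 mL brought to 12 mL → factor 12/1.5 = 8
Step 2: 1.2 mL + 18 mL = 19.2 mL total → factor 19.2/1.2 = 16
Step 3: 250 μL + 2.25 mL = 2500 μL total → factor 2500/250 = 10
Overall dilution factor = 8 × 16 × 10 = 1280
Final = 6.00 × 10^7 cells/mL / 1280 = 4.69 × 10^4 cells/mL

4.69 × 10^4 cells/mL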